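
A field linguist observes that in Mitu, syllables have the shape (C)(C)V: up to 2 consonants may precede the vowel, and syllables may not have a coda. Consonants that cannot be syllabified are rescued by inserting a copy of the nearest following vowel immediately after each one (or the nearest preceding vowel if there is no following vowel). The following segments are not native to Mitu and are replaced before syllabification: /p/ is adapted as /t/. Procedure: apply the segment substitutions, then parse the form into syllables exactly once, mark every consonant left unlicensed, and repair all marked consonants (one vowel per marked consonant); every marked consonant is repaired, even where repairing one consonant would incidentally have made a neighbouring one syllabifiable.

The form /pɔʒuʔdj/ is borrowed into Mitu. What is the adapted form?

tɔʒuʔuduju

Substitution: /p/ → /t/, giving /tɔʒuʔdj/.
The consonants /ʔ/, /d/, /j/ cannot be parsed into a legal (C)(C)V syllable (no codas are permitted; onsets may contain at most 2 consonants).
Inserting the epenthetic vowel yields /ʔ/ → /ʔu/, /d/ → /du/, /j/ → /ju/.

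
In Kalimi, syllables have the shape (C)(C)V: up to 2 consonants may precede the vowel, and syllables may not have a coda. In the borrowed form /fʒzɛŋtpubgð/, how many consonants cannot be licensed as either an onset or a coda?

The consonants /f/, /ŋ/, /b/, /g/, /ð/ cannot be parsed into a legal (C)(C)V syllable (no codas are permitted; onsets may contain at most 2 consonants).

5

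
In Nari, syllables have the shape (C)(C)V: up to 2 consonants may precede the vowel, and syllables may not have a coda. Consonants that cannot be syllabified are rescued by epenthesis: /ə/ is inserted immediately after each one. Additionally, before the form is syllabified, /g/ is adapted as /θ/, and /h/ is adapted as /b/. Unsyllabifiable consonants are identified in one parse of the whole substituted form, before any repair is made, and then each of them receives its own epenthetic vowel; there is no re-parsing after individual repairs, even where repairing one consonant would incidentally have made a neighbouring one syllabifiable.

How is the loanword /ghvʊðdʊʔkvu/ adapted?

θəbvʊðdʊʔəkvu

Substitution: /g/ → /θ/, /h/ → /b/, giving /θbvʊðdʊʔkvu/.
The consonants /θ/, /ʔ/ cannot be parsed into a legal (C)(C)V syllable (no codas are permitted; onsets may contain at most 2 consonants).
Epenthesis after each stranded consonant: /θ/ → /θə/, /ʔ/ → /ʔə/.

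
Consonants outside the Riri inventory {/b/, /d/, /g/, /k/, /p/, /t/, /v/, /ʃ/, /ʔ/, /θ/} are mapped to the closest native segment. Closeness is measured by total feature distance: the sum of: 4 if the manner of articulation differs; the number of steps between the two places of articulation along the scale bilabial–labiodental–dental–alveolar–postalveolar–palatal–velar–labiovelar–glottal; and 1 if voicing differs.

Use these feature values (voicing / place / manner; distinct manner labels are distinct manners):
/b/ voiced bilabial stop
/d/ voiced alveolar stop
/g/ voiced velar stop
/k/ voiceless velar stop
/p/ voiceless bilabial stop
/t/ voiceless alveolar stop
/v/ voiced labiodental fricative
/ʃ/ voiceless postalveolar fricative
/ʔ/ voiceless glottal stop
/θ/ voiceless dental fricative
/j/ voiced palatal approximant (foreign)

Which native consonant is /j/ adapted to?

g

/g/ is closest: manner differs (approximant→stop, +4), place distance 1 (palatal→velar), same voicing; total 5. Next closest is /d/ at distance 6.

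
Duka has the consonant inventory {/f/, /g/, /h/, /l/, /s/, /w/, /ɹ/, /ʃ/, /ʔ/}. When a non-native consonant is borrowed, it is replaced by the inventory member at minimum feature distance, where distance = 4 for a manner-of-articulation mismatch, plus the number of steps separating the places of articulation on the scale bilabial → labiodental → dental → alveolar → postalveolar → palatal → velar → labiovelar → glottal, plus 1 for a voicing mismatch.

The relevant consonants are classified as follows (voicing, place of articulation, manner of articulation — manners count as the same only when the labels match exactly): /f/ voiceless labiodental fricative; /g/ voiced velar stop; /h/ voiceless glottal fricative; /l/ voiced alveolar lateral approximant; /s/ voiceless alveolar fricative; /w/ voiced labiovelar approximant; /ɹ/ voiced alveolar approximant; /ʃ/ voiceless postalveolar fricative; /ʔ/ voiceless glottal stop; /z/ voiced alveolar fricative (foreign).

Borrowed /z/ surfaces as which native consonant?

/s/ is closest: same manner (fricative), place distance 0 (alveolar→alveolar), voicing differs (+1); total 1. Next closest is /ʃ/ at distance 2.

s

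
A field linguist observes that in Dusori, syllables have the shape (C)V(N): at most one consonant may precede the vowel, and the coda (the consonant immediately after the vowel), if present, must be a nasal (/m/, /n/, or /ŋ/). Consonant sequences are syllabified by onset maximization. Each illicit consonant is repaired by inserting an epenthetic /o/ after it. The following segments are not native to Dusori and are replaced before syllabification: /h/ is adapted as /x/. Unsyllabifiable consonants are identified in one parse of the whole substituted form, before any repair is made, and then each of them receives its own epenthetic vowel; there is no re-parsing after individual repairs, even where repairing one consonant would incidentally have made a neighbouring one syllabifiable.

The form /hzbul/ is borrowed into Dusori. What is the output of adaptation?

Substitution: /h/ → /x/, giving /xzbul/.
Under (C)V(N), the unsyllabifiable consonants are /x/, /z/, /l/ (only a nasal (/m/, /n/, or /ŋ/) is licensed in coda position; onsets are limited to one consonant).
Epenthesis after each stranded consonant: /x/ → /xo/, /z/ → /zo/, /l/ → /lo/.

xozobulo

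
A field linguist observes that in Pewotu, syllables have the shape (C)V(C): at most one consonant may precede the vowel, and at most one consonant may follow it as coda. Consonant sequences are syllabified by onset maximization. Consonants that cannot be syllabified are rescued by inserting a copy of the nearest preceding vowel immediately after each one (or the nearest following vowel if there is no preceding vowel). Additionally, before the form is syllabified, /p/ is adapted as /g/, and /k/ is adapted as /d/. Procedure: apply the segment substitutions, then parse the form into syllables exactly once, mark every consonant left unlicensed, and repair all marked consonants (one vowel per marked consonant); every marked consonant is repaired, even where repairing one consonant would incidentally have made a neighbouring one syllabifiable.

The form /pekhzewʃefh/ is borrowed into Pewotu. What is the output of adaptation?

gedhezewʃefhe

Substitution: /p/ → /g/, /k/ → /d/, giving /gedhzewʃefh/.
The consonants /h/, /h/ cannot be parsed into a legal (C)V(C) syllable (at most one coda consonant is licensed; onsets are limited to one consonant).
Each unlicensed consonant becomes the onset of a new syllable: /h/ → /he/, /h/ → /he/.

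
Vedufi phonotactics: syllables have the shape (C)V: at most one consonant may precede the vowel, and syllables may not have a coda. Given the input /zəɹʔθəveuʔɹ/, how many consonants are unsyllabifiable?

Syllabifying with onset maximization leaves /ɹ/, /ʔ/, /ʔ/, /ɹ/ stranded (no codas are permitted; onsets are limited to one consonant).

4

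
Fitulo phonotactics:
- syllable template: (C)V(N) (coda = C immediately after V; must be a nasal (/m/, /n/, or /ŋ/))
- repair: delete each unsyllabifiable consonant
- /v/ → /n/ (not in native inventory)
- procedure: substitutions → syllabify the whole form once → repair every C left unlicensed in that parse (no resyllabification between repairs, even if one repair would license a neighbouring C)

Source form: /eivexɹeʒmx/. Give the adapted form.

Substitution: /v/ → /n/, giving /einexɹeʒmx/.
Syllabifying with onset maximization leaves /x/, /ʒ/, /m/, /x/ stranded (only a nasal (/m/, /n/, or /ŋ/) is licensed in coda position; onsets are limited to one consonant).
Each unlicensed consonant is deleted: /x/, /ʒ/, /m/, /x/.

eineɹe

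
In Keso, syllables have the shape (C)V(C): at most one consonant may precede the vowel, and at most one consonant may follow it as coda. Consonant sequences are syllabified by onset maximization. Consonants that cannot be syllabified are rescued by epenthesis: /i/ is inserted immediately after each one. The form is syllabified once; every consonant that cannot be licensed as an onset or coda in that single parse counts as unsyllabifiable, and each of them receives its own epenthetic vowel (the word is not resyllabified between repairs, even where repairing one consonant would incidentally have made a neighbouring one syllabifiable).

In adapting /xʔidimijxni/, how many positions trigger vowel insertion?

2

The unsyllabifiable consonants are /x/, /x/; each receives one epenthetic vowel.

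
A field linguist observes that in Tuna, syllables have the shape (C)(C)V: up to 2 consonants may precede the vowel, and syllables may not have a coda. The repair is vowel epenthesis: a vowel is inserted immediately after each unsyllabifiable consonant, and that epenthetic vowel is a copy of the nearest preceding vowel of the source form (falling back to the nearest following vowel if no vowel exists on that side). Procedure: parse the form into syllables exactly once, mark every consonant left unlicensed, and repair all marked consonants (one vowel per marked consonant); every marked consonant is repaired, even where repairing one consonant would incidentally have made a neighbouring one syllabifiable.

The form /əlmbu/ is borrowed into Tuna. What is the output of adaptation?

ələmbu

Syllabifying with onset maximization leaves /l/ stranded (no codas are permitted; onsets may contain at most 2 consonants).
Each unlicensed consonant becomes the onset of a new syllable: /l/ → /lə/.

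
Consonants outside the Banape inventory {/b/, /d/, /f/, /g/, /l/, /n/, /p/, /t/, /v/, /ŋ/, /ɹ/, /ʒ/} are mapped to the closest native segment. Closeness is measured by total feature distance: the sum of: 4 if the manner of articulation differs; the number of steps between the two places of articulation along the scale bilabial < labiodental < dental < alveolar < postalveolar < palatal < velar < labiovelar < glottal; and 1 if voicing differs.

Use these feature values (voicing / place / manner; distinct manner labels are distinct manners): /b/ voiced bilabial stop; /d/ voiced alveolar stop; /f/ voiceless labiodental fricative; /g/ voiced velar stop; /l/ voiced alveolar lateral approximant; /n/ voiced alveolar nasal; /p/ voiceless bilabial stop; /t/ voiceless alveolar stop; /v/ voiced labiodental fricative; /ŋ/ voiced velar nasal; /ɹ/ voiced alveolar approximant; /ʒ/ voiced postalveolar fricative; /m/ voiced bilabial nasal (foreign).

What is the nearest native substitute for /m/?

/n/ is closest: same manner (nasal), place distance 3 (bilabial→alveolar), same voicing; total 3. Next closest is /b/ at distance 4.

n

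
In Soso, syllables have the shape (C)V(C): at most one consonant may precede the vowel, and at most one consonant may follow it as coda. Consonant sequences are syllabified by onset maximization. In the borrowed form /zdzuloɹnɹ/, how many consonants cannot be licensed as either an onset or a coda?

The consonants /z/, /d/, /n/, /ɹ/ cannot be parsed into a legal (C)V(C) syllable (at most one coda consonant is licensed; onsets are limited to one consonant).

4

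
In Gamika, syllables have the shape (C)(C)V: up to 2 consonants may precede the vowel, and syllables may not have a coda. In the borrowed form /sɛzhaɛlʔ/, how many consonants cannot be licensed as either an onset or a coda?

2

The consonants /l/, /ʔ/ cannot be parsed into a legal (C)(C)V syllable (no codas are permitted; onsets may contain at most 2 consonants).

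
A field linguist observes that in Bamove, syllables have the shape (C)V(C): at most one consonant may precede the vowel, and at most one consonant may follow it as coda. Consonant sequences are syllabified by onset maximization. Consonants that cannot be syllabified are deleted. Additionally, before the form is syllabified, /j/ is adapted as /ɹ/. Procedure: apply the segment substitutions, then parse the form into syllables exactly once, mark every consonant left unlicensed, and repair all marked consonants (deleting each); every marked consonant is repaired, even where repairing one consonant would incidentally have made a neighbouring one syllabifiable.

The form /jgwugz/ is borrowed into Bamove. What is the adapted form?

wug

Substitution: /j/ → /ɹ/, giving /ɹgwugz/.
Syllabifying with onset maximization leaves /ɹ/, /g/, /z/ stranded (at most one coda consonant is licensed; onsets are limited to one consonant).
Deletion applies to /ɹ/, /g/, /z/.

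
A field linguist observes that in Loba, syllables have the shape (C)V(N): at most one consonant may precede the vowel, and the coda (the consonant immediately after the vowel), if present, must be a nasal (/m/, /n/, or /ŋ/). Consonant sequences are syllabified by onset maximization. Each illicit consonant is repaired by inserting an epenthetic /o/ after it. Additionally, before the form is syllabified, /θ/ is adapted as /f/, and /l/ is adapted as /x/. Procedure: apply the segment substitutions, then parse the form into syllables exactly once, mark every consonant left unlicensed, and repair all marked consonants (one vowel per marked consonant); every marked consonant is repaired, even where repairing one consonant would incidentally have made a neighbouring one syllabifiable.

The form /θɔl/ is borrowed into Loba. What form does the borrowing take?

Substitution: /θ/ → /f/, /l/ → /x/, giving /fɔx/.
The consonants /x/ cannot be parsed into a legal (C)V(N) syllable (only a nasal (/m/, /n/, or /ŋ/) is licensed in coda position; onsets are limited to one consonant).
Each unlicensed consonant becomes the onset of a new syllable: /x/ → /xo/.

fɔxo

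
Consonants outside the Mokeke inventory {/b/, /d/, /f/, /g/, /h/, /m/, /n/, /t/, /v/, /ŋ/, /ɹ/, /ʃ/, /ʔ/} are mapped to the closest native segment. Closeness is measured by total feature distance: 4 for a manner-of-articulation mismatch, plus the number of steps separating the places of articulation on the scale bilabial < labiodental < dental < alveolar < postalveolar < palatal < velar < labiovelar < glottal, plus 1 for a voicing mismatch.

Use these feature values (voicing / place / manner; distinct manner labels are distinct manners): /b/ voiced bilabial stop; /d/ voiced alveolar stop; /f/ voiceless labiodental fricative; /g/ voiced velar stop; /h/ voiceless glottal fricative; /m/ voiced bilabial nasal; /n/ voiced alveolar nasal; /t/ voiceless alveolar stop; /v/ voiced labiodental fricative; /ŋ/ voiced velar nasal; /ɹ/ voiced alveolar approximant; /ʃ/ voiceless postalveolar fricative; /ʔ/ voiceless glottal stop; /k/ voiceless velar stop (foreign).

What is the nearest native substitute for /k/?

g

/g/ is closest: same manner (stop), place distance 0 (velar→velar), voicing differs (+1); total 1. Next closest is /ʔ/ at distance 2.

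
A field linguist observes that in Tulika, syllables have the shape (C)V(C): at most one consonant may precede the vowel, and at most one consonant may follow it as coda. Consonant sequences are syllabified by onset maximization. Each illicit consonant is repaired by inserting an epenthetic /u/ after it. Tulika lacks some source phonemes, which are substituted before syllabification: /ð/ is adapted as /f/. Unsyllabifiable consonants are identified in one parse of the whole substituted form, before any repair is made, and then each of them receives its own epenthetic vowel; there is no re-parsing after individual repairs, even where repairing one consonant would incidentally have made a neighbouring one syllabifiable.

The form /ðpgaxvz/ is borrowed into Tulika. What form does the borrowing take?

fupugaxvuzu

Substitution: /ð/ → /f/, giving /fpgaxvz/.
The consonants /f/, /p/, /v/, /z/ cannot be parsed into a legal (C)V(C) syllable (at most one coda consonant is licensed; onsets are limited to one consonant).
Inserting the epenthetic vowel yields /f/ → /fu/, /p/ → /pu/, /v/ → /vu/, /z/ → /zu/.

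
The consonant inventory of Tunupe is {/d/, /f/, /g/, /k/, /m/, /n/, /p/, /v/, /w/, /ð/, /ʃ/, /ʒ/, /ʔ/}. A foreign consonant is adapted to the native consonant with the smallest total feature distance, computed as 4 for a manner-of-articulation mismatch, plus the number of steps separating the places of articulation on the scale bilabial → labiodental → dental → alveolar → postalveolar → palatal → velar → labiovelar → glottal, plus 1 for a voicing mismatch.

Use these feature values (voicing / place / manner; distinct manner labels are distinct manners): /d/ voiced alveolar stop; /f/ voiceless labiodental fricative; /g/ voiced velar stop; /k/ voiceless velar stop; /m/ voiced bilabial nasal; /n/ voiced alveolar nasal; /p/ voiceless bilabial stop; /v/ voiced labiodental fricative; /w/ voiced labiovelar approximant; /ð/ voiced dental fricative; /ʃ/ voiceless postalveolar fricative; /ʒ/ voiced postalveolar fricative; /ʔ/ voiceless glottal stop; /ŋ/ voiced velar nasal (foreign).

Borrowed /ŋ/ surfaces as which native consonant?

/n/ is closest: same manner (nasal), place distance 3 (velar→alveolar), same voicing; total 3. Next closest is /g/ at distance 4.

n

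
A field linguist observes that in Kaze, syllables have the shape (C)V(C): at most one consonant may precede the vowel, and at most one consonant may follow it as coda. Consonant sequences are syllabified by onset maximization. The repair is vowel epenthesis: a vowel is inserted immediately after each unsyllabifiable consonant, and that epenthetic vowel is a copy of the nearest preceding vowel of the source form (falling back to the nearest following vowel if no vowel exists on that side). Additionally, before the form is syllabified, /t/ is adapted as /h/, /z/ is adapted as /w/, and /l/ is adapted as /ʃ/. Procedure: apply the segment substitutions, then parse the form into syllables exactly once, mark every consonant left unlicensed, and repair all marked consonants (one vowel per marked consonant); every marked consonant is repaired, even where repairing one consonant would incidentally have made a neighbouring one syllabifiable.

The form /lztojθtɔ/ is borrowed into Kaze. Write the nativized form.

ʃowohojθohɔ

Substitution: /l/ → /ʃ/, /z/ → /w/, /t/ → /h/, giving /ʃwhojθhɔ/.
Under (C)V(C), the unsyllabifiable consonants are /ʃ/, /w/, /θ/ (at most one coda consonant is licensed; onsets are limited to one consonant).
Inserting the epenthetic vowel yields /ʃ/ → /ʃo/, /w/ → /wo/, /θ/ → /θo/.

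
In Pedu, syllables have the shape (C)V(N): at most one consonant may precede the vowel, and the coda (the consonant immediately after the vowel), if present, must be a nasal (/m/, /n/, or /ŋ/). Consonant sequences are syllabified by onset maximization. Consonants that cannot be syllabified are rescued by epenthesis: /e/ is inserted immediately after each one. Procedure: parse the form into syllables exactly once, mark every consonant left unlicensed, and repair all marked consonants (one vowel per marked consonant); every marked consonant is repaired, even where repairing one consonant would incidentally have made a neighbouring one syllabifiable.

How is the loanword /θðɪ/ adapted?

Under (C)V(N), the unsyllabifiable consonants are /θ/ (only a nasal (/m/, /n/, or /ŋ/) is licensed in coda position; onsets are limited to one consonant).
Inserting the epenthetic vowel yields /θ/ → /θe/.

θeðɪ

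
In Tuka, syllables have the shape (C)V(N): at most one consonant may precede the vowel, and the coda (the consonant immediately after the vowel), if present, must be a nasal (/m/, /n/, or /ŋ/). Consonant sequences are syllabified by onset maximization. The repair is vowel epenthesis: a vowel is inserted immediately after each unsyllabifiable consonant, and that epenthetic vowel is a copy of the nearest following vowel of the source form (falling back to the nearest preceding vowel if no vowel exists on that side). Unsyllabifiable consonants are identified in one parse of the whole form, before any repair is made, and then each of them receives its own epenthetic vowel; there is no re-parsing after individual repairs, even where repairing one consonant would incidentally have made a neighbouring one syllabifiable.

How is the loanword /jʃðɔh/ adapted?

Syllabifying with onset maximization leaves /j/, /ʃ/, /h/ stranded (only a nasal (/m/, /n/, or /ŋ/) is licensed in coda position; onsets are limited to one consonant).
Epenthesis after each stranded consonant: /j/ → /jɔ/, /ʃ/ → /ʃɔ/, /h/ → /hɔ/.

jɔʃɔðɔhɔ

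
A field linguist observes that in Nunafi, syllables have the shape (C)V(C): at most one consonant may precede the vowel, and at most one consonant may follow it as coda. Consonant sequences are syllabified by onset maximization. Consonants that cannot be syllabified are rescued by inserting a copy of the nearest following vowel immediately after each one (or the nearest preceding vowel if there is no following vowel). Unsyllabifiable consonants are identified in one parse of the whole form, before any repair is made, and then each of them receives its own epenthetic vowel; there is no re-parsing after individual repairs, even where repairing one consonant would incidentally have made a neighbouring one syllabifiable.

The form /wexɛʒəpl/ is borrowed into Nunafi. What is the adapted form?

Under (C)V(C), the unsyllabifiable consonants are /l/ (at most one coda consonant is licensed; onsets are limited to one consonant).
Inserting the epenthetic vowel yields /l/ → /lə/.

wexɛʒəplə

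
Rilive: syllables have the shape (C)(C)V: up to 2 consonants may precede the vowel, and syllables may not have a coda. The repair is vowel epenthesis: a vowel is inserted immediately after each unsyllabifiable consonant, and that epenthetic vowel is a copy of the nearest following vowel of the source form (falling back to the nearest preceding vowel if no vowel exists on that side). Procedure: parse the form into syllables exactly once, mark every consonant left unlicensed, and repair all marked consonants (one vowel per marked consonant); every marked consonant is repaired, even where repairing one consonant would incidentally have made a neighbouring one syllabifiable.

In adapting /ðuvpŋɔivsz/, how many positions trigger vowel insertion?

The unsyllabifiable consonants are /v/, /v/, /s/, /z/; each receives one epenthetic vowel.

4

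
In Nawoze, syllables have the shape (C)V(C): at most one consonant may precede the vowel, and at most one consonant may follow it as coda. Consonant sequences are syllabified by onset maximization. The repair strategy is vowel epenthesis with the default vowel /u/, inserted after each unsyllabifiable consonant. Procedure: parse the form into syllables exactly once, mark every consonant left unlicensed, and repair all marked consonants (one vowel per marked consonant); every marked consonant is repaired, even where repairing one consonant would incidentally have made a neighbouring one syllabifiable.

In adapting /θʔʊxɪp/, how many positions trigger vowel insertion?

1

The unsyllabifiable consonants are /θ/; each receives one epenthetic vowel.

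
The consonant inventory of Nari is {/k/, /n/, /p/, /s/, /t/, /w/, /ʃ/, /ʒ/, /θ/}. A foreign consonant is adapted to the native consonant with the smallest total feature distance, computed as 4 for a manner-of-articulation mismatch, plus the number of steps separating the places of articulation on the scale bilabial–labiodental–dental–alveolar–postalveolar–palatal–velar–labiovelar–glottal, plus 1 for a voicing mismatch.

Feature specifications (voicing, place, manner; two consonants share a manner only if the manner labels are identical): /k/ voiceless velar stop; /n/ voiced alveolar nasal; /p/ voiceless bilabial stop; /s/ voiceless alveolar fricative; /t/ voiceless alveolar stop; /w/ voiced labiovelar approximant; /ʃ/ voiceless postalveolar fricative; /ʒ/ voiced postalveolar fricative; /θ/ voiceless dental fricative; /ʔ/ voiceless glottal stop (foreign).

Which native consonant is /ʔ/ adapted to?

k

/k/ is closest: same manner (stop), place distance 2 (glottal→velar), same voicing; total 2. Next closest is /t/ at distance 5.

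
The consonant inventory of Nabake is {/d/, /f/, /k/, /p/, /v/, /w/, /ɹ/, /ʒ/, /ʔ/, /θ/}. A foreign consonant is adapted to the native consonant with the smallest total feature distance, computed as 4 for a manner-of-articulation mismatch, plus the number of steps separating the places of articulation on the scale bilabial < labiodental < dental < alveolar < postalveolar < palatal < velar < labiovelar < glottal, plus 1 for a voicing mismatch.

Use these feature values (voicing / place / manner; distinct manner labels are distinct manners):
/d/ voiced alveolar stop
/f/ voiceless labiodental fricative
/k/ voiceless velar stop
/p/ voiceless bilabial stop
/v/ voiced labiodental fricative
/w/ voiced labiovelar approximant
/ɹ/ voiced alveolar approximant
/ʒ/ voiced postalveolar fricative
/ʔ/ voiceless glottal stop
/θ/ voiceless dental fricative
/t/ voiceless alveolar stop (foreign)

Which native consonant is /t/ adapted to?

/d/ is closest: same manner (stop), place distance 0 (alveolar→alveolar), voicing differs (+1); total 1. Next closest is /k/ at distance 3.

d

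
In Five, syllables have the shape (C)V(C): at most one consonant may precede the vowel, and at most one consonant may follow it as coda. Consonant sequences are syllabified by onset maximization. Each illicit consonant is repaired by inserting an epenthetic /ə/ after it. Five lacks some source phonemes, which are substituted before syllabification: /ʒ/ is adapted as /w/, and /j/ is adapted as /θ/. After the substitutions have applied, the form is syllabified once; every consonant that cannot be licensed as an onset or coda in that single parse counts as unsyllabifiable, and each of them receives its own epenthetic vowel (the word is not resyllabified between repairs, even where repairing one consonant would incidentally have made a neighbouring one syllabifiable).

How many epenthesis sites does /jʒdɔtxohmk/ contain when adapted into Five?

4

After substitution the input is /θwdɔtxohmk/.
The unsyllabifiable consonants are /θ/, /w/, /m/, /k/; each receives one epenthetic vowel.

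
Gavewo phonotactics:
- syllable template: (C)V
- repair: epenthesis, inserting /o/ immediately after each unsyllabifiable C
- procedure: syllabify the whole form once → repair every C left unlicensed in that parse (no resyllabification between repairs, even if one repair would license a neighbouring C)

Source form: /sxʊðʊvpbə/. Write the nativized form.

soxʊðʊvopobə

Syllabifying with onset maximization leaves /s/, /v/, /p/ stranded (no codas are permitted; onsets are limited to one consonant).
Inserting the epenthetic vowel yields /s/ → /so/, /v/ → /vo/, /p/ → /po/.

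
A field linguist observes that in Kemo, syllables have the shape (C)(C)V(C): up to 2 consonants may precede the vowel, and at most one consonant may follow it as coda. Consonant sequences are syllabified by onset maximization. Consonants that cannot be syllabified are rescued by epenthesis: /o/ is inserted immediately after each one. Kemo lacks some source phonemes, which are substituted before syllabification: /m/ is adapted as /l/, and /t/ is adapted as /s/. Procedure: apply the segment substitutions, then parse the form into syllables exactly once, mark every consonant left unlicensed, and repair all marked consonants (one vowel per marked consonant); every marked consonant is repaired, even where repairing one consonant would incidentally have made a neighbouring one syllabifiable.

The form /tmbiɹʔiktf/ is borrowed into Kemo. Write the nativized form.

Substitution: /t/ → /s/, /m/ → /l/, giving /slbiɹʔiksf/.
Syllabifying with onset maximization leaves /s/, /s/, /f/ stranded (at most one coda consonant is licensed; onsets may contain at most 2 consonants).
Inserting the epenthetic vowel yields /s/ → /so/, /s/ → /so/, /f/ → /fo/.

solbiɹʔiksofo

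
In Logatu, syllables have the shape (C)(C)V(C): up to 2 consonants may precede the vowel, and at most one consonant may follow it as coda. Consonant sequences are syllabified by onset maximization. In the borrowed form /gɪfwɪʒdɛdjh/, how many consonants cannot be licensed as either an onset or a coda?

2

The consonants /j/, /h/ cannot be parsed into a legal (C)(C)V(C) syllable (at most one coda consonant is licensed; onsets may contain at most 2 consonants).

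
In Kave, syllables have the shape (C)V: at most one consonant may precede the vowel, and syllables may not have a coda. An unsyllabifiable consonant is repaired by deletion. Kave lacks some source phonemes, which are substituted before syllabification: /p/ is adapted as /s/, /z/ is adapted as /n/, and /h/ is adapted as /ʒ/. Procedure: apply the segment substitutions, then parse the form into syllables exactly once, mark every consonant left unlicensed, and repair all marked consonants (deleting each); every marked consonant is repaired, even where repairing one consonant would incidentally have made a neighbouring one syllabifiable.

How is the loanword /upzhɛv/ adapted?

uʒɛ

Substitution: /p/ → /s/, /z/ → /n/, /h/ → /ʒ/, giving /usnʒɛv/.
Syllabifying with onset maximization leaves /s/, /n/, /v/ stranded (no codas are permitted; onsets are limited to one consonant).
Each unlicensed consonant is deleted: /s/, /n/, /v/.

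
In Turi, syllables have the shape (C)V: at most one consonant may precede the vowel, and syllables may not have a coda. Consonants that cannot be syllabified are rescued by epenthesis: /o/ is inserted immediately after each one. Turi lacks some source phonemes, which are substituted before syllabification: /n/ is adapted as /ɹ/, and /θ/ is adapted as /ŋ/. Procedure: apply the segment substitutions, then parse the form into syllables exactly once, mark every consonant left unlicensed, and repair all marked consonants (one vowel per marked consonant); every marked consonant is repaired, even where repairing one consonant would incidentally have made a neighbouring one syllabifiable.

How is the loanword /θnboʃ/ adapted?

ŋoɹoboʃo

Substitution: /θ/ → /ŋ/, /n/ → /ɹ/, giving /ŋɹboʃ/.
Under (C)V, the unsyllabifiable consonants are /ŋ/, /ɹ/, /ʃ/ (no codas are permitted; onsets are limited to one consonant).
Inserting the epenthetic vowel yields /ŋ/ → /ŋo/, /ɹ/ → /ɹo/, /ʃ/ → /ʃo/.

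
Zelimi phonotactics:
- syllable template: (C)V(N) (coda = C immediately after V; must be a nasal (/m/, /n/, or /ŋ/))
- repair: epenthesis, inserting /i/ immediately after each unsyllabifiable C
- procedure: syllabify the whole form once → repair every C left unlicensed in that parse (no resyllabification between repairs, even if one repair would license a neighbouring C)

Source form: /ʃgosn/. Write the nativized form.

Syllabifying with onset maximization leaves /ʃ/, /s/, /n/ stranded (only a nasal (/m/, /n/, or /ŋ/) is licensed in coda position; onsets are limited to one consonant).
Inserting the epenthetic vowel yields /ʃ/ → /ʃi/, /s/ → /si/, /n/ → /ni/.

ʃigosini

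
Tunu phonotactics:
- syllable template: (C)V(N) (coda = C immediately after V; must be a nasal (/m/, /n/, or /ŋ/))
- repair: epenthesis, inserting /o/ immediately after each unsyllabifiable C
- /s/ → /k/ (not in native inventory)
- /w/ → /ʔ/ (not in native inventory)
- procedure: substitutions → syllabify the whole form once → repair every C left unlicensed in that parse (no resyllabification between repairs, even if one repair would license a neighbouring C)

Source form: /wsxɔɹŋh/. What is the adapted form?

ʔokoxɔɹoŋoho

Substitution: /w/ → /ʔ/, /s/ → /k/, giving /ʔkxɔɹŋh/.
The consonants /ʔ/, /k/, /ɹ/, /ŋ/, /h/ cannot be parsed into a legal (C)V(N) syllable (only a nasal (/m/, /n/, or /ŋ/) is licensed in coda position; onsets are limited to one consonant).
Epenthesis after each stranded consonant: /ʔ/ → /ʔo/, /k/ → /ko/, /ɹ/ → /ɹo/, /ŋ/ → /ŋo/, /h/ → /ho/.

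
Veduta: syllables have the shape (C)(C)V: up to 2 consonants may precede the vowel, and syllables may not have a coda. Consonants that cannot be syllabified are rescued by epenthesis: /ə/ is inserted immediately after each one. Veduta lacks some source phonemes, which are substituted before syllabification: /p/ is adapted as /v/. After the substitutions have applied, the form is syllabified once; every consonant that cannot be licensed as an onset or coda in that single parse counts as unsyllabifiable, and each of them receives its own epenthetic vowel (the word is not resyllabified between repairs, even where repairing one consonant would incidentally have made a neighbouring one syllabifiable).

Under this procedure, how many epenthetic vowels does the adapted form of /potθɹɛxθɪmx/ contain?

3

After substitution the input is /votθɹɛxθɪmx/.
The unsyllabifiable consonants are /t/, /m/, /x/; each receives one epenthetic vowel.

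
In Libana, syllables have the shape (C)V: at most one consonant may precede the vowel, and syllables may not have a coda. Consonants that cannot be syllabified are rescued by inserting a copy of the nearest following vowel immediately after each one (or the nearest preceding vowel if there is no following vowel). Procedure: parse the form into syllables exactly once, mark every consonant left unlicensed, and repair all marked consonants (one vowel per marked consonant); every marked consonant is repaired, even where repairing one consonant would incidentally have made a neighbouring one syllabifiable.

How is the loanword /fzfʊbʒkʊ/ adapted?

Under (C)V, the unsyllabifiable consonants are /f/, /z/, /b/, /ʒ/ (no codas are permitted; onsets are limited to one consonant).
Inserting the epenthetic vowel yields /f/ → /fʊ/, /z/ → /zʊ/, /b/ → /bʊ/, /ʒ/ → /ʒʊ/.

fʊzʊfʊbʊʒʊkʊ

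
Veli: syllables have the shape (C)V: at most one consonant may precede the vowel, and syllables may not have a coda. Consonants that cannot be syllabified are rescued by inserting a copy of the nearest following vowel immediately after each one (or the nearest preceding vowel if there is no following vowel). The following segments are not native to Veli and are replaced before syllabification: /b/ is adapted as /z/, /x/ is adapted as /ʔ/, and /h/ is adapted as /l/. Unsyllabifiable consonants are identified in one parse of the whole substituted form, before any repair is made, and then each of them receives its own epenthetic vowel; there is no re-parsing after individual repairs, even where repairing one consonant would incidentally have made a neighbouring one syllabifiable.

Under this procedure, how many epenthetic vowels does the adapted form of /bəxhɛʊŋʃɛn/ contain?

3

After substitution the input is /zəʔlɛʊŋʃɛn/.
The unsyllabifiable consonants are /ʔ/, /ŋ/, /n/; each receives one epenthetic vowel.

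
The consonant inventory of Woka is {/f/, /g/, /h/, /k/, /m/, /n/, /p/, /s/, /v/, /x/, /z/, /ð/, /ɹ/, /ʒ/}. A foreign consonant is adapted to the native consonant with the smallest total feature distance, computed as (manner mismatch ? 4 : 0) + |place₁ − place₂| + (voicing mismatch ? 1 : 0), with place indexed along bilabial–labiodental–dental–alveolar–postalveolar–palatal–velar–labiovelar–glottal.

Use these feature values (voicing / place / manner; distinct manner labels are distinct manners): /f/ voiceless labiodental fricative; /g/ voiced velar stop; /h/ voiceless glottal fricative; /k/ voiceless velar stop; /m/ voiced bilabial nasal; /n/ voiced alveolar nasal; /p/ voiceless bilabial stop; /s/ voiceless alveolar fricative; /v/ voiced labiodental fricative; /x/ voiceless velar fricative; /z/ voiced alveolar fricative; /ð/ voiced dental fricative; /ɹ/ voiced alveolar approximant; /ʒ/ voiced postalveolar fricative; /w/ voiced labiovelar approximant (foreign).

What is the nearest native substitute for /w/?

/ɹ/ is closest: same manner (approximant), place distance 4 (labiovelar→alveolar), same voicing; total 4. Next closest is /g/ at distance 5.

ɹ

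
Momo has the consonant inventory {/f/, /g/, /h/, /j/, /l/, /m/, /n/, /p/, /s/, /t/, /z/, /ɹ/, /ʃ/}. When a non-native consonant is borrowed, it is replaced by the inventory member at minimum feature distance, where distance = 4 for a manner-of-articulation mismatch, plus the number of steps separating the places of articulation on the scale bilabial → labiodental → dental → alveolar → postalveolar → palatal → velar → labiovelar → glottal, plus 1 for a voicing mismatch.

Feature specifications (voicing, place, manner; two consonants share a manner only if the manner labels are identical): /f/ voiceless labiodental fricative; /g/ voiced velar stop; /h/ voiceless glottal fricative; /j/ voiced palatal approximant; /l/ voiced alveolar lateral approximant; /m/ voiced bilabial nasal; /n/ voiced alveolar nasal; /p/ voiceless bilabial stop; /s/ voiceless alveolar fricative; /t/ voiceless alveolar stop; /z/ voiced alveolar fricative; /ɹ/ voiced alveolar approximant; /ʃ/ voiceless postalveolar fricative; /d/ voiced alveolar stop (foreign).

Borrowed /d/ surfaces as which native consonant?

/t/ is closest: same manner (stop), place distance 0 (alveolar→alveolar), voicing differs (+1); total 1. Next closest is /g/ at distance 3.

t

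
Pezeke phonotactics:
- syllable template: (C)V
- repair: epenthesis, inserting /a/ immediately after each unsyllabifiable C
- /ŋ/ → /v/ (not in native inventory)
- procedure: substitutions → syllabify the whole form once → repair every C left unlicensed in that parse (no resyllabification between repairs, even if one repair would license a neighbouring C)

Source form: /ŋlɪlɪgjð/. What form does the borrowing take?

valɪlɪgajaða

Substitution: /ŋ/ → /v/, giving /vlɪlɪgjð/.
Syllabifying with onset maximization leaves /v/, /g/, /j/, /ð/ stranded (no codas are permitted; onsets are limited to one consonant).
Each unlicensed consonant becomes the onset of a new syllable: /v/ → /va/, /g/ → /ga/, /j/ → /ja/, /ð/ → /ða/.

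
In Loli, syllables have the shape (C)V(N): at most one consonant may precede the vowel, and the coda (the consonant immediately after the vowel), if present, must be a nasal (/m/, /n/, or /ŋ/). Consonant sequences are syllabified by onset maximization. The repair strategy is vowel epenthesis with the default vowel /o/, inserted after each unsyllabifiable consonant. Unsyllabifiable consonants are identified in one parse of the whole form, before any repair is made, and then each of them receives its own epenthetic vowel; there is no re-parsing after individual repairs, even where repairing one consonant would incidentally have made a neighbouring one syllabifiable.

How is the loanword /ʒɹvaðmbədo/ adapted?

Under (C)V(N), the unsyllabifiable consonants are /ʒ/, /ɹ/, /ð/, /m/ (only a nasal (/m/, /n/, or /ŋ/) is licensed in coda position; onsets are limited to one consonant).
Each unlicensed consonant becomes the onset of a new syllable: /ʒ/ → /ʒo/, /ɹ/ → /ɹo/, /ð/ → /ðo/, /m/ → /mo/.

ʒoɹovaðomobədo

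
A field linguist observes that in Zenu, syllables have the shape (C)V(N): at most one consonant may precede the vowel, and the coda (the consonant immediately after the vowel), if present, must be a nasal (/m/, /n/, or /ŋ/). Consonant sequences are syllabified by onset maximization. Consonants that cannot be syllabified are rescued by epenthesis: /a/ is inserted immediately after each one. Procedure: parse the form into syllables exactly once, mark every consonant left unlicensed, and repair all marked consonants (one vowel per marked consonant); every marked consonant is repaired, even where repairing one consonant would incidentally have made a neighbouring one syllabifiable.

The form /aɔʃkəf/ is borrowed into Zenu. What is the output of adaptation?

aɔʃakəfa

Under (C)V(N), the unsyllabifiable consonants are /ʃ/, /f/ (only a nasal (/m/, /n/, or /ŋ/) is licensed in coda position; onsets are limited to one consonant).
Epenthesis after each stranded consonant: /ʃ/ → /ʃa/, /f/ → /fa/.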